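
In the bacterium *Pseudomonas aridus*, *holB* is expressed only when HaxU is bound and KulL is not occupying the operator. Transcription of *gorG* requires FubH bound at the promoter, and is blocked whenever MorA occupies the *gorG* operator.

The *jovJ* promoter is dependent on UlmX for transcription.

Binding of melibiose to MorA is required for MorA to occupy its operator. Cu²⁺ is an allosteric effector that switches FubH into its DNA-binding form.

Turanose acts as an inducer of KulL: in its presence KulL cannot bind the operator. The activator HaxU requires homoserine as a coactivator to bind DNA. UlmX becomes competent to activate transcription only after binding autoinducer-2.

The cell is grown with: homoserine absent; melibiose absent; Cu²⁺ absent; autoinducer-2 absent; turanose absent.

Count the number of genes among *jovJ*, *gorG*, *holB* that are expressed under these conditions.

Autoinducer-2 is absent, so UlmX is inactive.
Required activator UlmX is absent, so *jovJ* is not transcribed.
→ *jovJ* is OFF.
Melibiose is absent, so MorA is inactive.
Cu²⁺ is absent, so FubH is inactive.
Required activator FubH is absent, so *gorG* is not transcribed.
→ *gorG* is OFF.
Turanose is absent, so KulL is active.
Homoserine is absent, so HaxU is inactive.
With repressor KulL bound, *holB* is not transcribed.
→ *holB* is OFF.
0 of the 3 genes are transcribed.

0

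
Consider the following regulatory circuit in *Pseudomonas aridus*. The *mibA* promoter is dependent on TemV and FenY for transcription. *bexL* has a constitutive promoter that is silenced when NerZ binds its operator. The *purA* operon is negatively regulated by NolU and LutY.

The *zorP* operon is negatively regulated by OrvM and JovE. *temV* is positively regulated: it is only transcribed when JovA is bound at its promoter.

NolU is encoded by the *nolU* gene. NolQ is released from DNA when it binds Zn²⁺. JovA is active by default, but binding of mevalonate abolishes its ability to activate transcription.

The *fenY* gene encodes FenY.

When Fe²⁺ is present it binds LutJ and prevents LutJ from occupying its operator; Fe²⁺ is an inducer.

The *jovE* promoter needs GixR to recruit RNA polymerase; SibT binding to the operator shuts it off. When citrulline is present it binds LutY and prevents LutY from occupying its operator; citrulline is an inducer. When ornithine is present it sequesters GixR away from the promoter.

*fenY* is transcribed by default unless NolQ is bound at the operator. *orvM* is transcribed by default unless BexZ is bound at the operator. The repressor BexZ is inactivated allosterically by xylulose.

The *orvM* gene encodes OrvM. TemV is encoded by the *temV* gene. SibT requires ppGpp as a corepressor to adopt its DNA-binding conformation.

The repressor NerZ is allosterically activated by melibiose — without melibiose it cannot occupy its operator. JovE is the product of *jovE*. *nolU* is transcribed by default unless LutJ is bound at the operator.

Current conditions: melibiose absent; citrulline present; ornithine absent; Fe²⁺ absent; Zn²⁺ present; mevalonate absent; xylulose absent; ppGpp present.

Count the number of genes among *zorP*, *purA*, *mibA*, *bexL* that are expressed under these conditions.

4

Xylulose is absent, so BexZ is active.
With repressor BexZ bound, *orvM* is not transcribed.
So OrvM is not produced.
ppGpp is present, so SibT is active.
Ornithine is absent, so GixR is active.
With repressor SibT bound, *jovE* is not transcribed.
So JovE is not produced.
With no repressor bound, *zorP* is transcribed.
→ *zorP* is ON.
Fe²⁺ is absent, so LutJ is active.
With repressor LutJ bound, *nolU* is not transcribed.
So NolU is not produced.
Citrulline is present, so LutY is inactive.
With no repressor bound, *purA* is transcribed.
→ *purA* is ON.
Mevalonate is absent, so JovA is active.
No repressor is bound and JovA is active, so *temV* is transcribed.
So TemV is produced and active.
Zn²⁺ is present, so NolQ is inactive.
With no repressor bound, *fenY* is transcribed.
So FenY is produced and active.
No repressor is bound and TemV and FenY are active, so *mibA* is transcribed.
→ *mibA* is ON.
Melibiose is absent, so NerZ is inactive.
With no repressor bound, *bexL* is transcribed.
→ *bexL* is ON.
4 of the 4 genes are transcribed.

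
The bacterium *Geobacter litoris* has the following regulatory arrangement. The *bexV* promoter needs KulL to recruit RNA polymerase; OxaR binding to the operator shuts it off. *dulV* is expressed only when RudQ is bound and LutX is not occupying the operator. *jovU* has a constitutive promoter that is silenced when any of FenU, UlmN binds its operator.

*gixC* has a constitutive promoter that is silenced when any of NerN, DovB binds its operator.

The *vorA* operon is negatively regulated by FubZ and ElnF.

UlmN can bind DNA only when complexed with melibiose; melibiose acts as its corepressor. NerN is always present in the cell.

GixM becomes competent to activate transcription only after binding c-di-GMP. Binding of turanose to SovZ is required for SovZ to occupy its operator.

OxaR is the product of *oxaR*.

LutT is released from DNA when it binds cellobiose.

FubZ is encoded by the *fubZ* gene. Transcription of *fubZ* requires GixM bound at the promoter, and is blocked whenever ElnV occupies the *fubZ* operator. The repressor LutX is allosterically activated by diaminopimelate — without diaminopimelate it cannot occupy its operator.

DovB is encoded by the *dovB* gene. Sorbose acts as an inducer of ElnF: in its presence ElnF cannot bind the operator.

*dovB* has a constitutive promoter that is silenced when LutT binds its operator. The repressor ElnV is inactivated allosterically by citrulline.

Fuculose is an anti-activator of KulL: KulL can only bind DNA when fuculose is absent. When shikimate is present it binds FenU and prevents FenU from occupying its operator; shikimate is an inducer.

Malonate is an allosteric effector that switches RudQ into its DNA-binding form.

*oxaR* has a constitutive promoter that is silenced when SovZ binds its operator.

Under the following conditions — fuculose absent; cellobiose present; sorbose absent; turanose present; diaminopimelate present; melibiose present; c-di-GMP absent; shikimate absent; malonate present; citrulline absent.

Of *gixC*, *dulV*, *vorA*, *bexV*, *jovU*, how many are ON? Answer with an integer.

NerN is produced constitutively and is active.
Cellobiose is present, so LutT is inactive.
With no repressor bound, *dovB* is transcribed.
So DovB is produced and active.
With repressor NerN bound, *gixC* is not transcribed.
→ *gixC* is OFF.
Diaminopimelate is present, so LutX is active.
Malonate is present, so RudQ is active.
With repressor LutX bound, *dulV* is not transcribed.
→ *dulV* is OFF.
c-di-GMP is absent, so GixM is inactive.
Citrulline is absent, so ElnV is active.
With repressor ElnV bound, *fubZ* is not transcribed.
So FubZ is not produced.
Sorbose is absent, so ElnF is active.
With repressor ElnF bound, *vorA* is not transcribed.
→ *vorA* is OFF.
Turanose is present, so SovZ is active.
With repressor SovZ bound, *oxaR* is not transcribed.
So OxaR is not produced.
Fuculose is absent, so KulL is active.
No repressor is bound and KulL is active, so *bexV* is transcribed.
→ *bexV* is ON.
Shikimate is absent, so FenU is active.
Melibiose is present, so UlmN is active.
With repressor FenU bound, *jovU* is not transcribed.
→ *jovU* is OFF.
1 of the 5 genes is transcribed.

1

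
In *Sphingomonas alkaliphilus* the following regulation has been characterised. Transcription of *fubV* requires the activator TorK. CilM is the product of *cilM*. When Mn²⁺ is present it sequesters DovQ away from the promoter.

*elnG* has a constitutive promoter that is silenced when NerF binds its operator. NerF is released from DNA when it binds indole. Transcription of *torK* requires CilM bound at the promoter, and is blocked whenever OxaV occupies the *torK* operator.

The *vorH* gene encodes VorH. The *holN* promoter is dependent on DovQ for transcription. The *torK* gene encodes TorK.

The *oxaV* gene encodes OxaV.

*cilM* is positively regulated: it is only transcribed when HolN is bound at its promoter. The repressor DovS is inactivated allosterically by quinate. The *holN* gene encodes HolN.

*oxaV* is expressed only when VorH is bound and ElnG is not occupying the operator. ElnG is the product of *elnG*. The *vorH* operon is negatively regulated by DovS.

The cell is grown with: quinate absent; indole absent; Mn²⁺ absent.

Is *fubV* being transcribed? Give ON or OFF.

Mn²⁺ is absent, so DovQ is active.
No repressor is bound and DovQ is active, so *holN* is transcribed.
So HolN is produced and active.
No repressor is bound and HolN is active, so *cilM* is transcribed.
So CilM is produced and active.
Indole is absent, so NerF is active.
With repressor NerF bound, *elnG* is not transcribed.
So ElnG is not produced.
Quinate is absent, so DovS is active.
With repressor DovS bound, *vorH* is not transcribed.
So VorH is not produced.
Required activator VorH is absent, so *oxaV* is not transcribed.
So OxaV is not produced.
No repressor is bound and CilM is active, so *torK* is transcribed.
So TorK is produced and active.
No repressor is bound and TorK is active, so *fubV* is transcribed.

ON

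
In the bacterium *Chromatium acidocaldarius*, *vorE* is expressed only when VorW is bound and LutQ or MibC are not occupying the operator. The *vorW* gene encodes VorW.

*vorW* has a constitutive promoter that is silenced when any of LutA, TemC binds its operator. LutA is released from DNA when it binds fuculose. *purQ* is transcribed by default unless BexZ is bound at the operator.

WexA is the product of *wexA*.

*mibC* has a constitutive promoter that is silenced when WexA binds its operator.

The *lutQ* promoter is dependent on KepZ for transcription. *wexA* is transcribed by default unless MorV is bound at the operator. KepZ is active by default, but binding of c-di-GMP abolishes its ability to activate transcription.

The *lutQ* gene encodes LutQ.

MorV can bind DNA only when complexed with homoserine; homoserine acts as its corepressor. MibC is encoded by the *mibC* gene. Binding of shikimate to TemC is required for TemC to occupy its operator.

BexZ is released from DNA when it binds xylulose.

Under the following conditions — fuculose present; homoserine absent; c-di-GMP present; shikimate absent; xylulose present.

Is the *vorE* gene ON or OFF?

c-di-GMP is present, so KepZ is inactive.
Required activator KepZ is absent, so *lutQ* is not transcribed.
So LutQ is not produced.
Fuculose is present, so LutA is inactive.
Shikimate is absent, so TemC is inactive.
With no repressor bound, *vorW* is transcribed.
So VorW is produced and active.
Homoserine is absent, so MorV is inactive.
With no repressor bound, *wexA* is transcribed.
So WexA is produced and active.
With repressor WexA bound, *mibC* is not transcribed.
So MibC is not produced.
No repressor is bound and VorW is active, so *vorE* is transcribed.

ON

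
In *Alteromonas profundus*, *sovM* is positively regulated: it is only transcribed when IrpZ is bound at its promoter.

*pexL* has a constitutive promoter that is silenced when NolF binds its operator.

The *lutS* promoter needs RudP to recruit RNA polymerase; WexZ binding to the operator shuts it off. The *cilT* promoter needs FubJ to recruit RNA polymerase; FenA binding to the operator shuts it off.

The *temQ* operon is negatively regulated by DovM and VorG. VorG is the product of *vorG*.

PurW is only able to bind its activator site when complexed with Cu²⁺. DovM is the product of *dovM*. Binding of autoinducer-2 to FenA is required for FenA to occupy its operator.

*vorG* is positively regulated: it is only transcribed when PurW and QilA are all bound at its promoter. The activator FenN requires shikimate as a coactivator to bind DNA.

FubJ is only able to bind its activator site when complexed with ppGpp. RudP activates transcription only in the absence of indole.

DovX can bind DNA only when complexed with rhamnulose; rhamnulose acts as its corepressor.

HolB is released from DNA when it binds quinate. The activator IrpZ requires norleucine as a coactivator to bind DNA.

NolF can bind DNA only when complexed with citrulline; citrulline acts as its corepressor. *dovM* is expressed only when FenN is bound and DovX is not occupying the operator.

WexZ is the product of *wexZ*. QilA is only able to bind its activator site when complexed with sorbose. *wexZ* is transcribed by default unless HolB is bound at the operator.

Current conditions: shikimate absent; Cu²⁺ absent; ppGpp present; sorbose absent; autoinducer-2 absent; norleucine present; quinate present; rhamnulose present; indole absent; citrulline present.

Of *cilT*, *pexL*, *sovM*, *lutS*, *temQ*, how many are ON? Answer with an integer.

ppGpp is present, so FubJ is active.
Autoinducer-2 is absent, so FenA is inactive.
No repressor is bound and FubJ is active, so *cilT* is transcribed.
→ *cilT* is ON.
Citrulline is present, so NolF is active.
With repressor NolF bound, *pexL* is not transcribed.
→ *pexL* is OFF.
Norleucine is present, so IrpZ is active.
No repressor is bound and IrpZ is active, so *sovM* is transcribed.
→ *sovM* is ON.
Indole is absent, so RudP is active.
Quinate is present, so HolB is inactive.
With no repressor bound, *wexZ* is transcribed.
So WexZ is produced and active.
With repressor WexZ bound, *lutS* is not transcribed.
→ *lutS* is OFF.
Rhamnulose is present, so DovX is active.
Shikimate is absent, so FenN is inactive.
With repressor DovX bound, *dovM* is not transcribed.
So DovM is not produced.
Cu²⁺ is absent, so PurW is inactive.
Sorbose is absent, so QilA is inactive.
Required activator PurW is absent, so *vorG* is not transcribed.
So VorG is not produced.
With no repressor bound, *temQ* is transcribed.
→ *temQ* is ON.
3 of the 5 genes are transcribed.

3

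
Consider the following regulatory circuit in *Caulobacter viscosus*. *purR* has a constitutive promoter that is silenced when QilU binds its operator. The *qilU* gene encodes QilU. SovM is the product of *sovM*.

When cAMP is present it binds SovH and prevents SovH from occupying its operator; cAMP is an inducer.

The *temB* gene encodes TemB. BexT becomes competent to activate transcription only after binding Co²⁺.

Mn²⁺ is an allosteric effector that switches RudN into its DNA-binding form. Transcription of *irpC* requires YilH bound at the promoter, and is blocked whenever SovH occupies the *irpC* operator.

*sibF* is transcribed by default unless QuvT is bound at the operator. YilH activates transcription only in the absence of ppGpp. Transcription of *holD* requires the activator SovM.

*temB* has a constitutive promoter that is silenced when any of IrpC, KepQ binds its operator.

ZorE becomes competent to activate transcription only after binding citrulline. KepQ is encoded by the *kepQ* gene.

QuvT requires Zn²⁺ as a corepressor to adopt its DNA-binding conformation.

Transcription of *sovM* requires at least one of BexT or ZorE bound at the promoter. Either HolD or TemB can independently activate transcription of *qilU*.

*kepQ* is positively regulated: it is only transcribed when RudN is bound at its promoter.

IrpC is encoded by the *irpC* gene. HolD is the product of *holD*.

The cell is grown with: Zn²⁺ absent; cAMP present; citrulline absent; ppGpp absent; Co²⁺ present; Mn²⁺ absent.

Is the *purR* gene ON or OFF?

Co²⁺ is present, so BexT is active.
Citrulline is absent, so ZorE is inactive.
Activator BexT is present, so *sovM* is transcribed.
So SovM is produced and active.
No repressor is bound and SovM is active, so *holD* is transcribed.
So HolD is produced and active.
cAMP is present, so SovH is inactive.
ppGpp is absent, so YilH is active.
No repressor is bound and YilH is active, so *irpC* is transcribed.
So IrpC is produced and active.
Mn²⁺ is absent, so RudN is inactive.
Required activator RudN is absent, so *kepQ* is not transcribed.
So KepQ is not produced.
With repressor IrpC bound, *temB* is not transcribed.
So TemB is not produced.
Activator HolD is present, so *qilU* is transcribed.
So QilU is produced and active.
With repressor QilU bound, *purR* is not transcribed.

OFF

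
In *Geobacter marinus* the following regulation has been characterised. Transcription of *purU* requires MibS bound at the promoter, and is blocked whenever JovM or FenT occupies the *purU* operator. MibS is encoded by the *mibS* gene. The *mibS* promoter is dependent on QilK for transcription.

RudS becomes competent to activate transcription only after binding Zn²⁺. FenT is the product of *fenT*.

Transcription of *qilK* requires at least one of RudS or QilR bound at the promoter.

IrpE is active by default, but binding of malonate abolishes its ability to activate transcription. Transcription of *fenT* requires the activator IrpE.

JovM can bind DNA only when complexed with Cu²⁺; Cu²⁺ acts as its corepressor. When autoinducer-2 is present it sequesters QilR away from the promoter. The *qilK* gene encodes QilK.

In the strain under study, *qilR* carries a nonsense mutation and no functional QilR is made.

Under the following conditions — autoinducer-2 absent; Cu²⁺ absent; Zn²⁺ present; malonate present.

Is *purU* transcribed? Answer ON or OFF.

Cu²⁺ is absent, so JovM is inactive.
Zn²⁺ is present, so RudS is active.
QilR is non-functional in this strain, so it has no effect.
Activator RudS is present, so *qilK* is transcribed.
So QilK is produced and active.
No repressor is bound and QilK is active, so *mibS* is transcribed.
So MibS is produced and active.
Malonate is present, so IrpE is inactive.
Required activator IrpE is absent, so *fenT* is not transcribed.
So FenT is not produced.
No repressor is bound and MibS is active, so *purU* is transcribed.

ON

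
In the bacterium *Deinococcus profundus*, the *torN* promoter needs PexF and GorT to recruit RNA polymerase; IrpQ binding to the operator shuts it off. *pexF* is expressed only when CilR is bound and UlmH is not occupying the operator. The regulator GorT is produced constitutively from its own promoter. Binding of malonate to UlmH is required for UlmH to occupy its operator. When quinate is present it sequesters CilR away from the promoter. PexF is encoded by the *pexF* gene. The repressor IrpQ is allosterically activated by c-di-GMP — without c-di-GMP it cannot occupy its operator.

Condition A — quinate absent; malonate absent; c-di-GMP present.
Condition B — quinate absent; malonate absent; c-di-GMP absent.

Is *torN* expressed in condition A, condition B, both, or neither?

B only

Condition A:
Quinate is absent, so CilR is active.
Malonate is absent, so UlmH is inactive.
No repressor is bound and CilR is active, so *pexF* is transcribed.
So PexF is produced and active.
c-di-GMP is present, so IrpQ is active.
GorT is produced constitutively and is active.
With repressor IrpQ bound, *torN* is not transcribed.
→ *torN* is OFF in A.
Condition B:
Quinate is absent, so CilR is active.
Malonate is absent, so UlmH is inactive.
No repressor is bound and CilR is active, so *pexF* is transcribed.
So PexF is produced and active.
c-di-GMP is absent, so IrpQ is inactive.
GorT is produced constitutively and is active.
No repressor is bound and PexF and GorT are active, so *torN* is transcribed.
→ *torN* is ON in B.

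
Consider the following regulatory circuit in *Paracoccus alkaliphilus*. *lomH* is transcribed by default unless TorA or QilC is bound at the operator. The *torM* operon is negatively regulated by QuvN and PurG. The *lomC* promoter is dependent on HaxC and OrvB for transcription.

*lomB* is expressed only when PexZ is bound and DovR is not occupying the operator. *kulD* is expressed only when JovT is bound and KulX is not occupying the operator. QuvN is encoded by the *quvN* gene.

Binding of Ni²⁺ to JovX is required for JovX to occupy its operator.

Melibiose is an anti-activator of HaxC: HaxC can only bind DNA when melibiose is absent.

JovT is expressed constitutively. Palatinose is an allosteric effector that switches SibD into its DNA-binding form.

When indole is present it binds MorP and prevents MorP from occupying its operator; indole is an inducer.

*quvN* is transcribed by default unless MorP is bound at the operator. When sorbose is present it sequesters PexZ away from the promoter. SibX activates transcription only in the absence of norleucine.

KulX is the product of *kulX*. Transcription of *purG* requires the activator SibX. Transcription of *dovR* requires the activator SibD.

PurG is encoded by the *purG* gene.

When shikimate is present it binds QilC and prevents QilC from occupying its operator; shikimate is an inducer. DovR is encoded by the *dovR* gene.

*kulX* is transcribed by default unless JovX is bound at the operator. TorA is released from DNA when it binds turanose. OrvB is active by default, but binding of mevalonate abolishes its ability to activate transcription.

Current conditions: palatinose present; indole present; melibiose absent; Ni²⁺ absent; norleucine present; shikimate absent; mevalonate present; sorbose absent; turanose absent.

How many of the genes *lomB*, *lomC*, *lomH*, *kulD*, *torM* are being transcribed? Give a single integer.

0

Palatinose is present, so SibD is active.
No repressor is bound and SibD is active, so *dovR* is transcribed.
So DovR is produced and active.
Sorbose is absent, so PexZ is active.
With repressor DovR bound, *lomB* is not transcribed.
→ *lomB* is OFF.
Melibiose is absent, so HaxC is active.
Mevalonate is present, so OrvB is inactive.
Required activator OrvB is absent, so *lomC* is not transcribed.
→ *lomC* is OFF.
Turanose is absent, so TorA is active.
Shikimate is absent, so QilC is active.
With repressor TorA bound, *lomH* is not transcribed.
→ *lomH* is OFF.
JovT is produced constitutively and is active.
Ni²⁺ is absent, so JovX is inactive.
With no repressor bound, *kulX* is transcribed.
So KulX is produced and active.
With repressor KulX bound, *kulD* is not transcribed.
→ *kulD* is OFF.
Indole is present, so MorP is inactive.
With no repressor bound, *quvN* is transcribed.
So QuvN is produced and active.
Norleucine is present, so SibX is inactive.
Required activator SibX is absent, so *purG* is not transcribed.
So PurG is not produced.
With repressor QuvN bound, *torM* is not transcribed.
→ *torM* is OFF.
0 of the 5 genes are transcribed.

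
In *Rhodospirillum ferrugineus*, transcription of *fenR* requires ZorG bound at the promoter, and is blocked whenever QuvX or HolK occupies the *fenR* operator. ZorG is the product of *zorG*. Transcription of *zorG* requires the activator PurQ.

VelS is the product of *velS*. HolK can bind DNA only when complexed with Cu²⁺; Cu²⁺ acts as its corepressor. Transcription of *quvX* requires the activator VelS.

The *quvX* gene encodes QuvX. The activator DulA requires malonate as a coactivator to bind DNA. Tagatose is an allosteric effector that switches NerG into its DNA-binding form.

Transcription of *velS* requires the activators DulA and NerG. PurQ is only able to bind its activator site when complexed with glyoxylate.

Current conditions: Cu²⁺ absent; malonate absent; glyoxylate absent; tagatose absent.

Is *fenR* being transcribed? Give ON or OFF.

OFF

Glyoxylate is absent, so PurQ is inactive.
Required activator PurQ is absent, so *zorG* is not transcribed.
So ZorG is not produced.
Malonate is absent, so DulA is inactive.
Tagatose is absent, so NerG is inactive.
Required activator DulA is absent, so *velS* is not transcribed.
So VelS is not produced.
Required activator VelS is absent, so *quvX* is not transcribed.
So QuvX is not produced.
Cu²⁺ is absent, so HolK is inactive.
Required activator ZorG is absent, so *fenR* is not transcribed.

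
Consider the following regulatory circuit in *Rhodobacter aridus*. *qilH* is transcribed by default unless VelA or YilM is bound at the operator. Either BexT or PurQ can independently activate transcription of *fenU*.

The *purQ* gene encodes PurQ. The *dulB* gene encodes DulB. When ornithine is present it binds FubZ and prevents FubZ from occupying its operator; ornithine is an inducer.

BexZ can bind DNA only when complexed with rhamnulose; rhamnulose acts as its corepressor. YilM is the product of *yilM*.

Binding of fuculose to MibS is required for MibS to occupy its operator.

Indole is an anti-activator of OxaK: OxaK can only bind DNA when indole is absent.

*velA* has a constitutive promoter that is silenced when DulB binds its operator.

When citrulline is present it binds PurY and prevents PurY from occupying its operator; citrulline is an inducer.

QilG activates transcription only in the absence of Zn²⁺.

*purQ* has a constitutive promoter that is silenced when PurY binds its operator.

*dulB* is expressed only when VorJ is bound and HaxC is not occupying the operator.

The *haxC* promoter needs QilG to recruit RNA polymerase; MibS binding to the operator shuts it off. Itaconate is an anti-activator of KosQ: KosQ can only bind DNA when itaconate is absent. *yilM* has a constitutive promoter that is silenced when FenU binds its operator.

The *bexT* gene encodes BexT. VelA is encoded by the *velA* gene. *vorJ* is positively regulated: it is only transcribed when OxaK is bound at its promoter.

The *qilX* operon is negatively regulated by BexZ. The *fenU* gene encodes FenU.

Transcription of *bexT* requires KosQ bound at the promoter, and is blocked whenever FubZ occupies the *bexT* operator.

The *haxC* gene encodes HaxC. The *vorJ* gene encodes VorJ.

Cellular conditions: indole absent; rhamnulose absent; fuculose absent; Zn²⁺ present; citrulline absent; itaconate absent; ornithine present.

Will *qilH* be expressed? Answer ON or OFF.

Indole is absent, so OxaK is active.
No repressor is bound and OxaK is active, so *vorJ* is transcribed.
So VorJ is produced and active.
Fuculose is absent, so MibS is inactive.
Zn²⁺ is present, so QilG is inactive.
Required activator QilG is absent, so *haxC* is not transcribed.
So HaxC is not produced.
No repressor is bound and VorJ is active, so *dulB* is transcribed.
So DulB is produced and active.
With repressor DulB bound, *velA* is not transcribed.
So VelA is not produced.
Itaconate is absent, so KosQ is active.
Ornithine is present, so FubZ is inactive.
No repressor is bound and KosQ is active, so *bexT* is transcribed.
So BexT is produced and active.
Citrulline is absent, so PurY is active.
With repressor PurY bound, *purQ* is not transcribed.
So PurQ is not produced.
Activator BexT is present, so *fenU* is transcribed.
So FenU is produced and active.
With repressor FenU bound, *yilM* is not transcribed.
So YilM is not produced.
With no repressor bound, *qilH* is transcribed.

ON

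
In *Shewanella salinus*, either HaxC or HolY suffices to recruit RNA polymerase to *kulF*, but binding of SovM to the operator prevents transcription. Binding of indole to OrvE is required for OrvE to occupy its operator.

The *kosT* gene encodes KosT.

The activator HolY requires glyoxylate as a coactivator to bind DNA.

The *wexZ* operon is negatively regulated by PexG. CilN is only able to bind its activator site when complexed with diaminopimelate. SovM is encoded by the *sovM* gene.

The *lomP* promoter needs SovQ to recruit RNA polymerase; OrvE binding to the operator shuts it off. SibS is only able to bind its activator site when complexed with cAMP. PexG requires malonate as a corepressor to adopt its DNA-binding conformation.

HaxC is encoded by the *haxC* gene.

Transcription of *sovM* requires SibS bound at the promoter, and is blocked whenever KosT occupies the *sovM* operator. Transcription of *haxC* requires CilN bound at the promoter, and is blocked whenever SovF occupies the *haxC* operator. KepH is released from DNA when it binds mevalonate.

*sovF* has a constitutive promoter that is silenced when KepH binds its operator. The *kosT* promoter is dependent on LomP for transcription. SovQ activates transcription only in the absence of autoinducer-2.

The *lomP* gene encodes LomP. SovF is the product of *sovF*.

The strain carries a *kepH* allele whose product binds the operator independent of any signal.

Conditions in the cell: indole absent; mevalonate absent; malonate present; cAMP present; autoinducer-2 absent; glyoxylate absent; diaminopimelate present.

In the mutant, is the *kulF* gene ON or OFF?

ON

cAMP is present, so SibS is active.
Autoinducer-2 is absent, so SovQ is active.
Indole is absent, so OrvE is inactive.
No repressor is bound and SovQ is active, so *lomP* is transcribed.
So LomP is produced and active.
No repressor is bound and LomP is active, so *kosT* is transcribed.
So KosT is produced and active.
With repressor KosT bound, *sovM* is not transcribed.
So SovM is not produced.
Diaminopimelate is present, so CilN is active.
KepH is constitutively active in this strain.
With repressor KepH bound, *sovF* is not transcribed.
So SovF is not produced.
No repressor is bound and CilN is active, so *haxC* is transcribed.
So HaxC is produced and active.
Glyoxylate is absent, so HolY is inactive.
Activator HaxC is present, so *kulF* is transcribed.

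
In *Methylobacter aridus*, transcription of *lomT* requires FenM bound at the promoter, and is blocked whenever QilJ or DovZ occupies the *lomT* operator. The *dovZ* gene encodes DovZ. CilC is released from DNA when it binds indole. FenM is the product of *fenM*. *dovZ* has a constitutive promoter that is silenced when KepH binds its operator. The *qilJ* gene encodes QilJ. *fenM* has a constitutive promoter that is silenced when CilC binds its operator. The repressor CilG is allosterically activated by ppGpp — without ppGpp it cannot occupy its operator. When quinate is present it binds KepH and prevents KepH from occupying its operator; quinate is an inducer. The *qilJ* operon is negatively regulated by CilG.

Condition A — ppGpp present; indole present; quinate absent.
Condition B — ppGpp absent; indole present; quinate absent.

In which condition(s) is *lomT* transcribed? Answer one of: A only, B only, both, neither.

A only

Condition A:
ppGpp is present, so CilG is active.
With repressor CilG bound, *qilJ* is not transcribed.
So QilJ is not produced.
Indole is present, so CilC is inactive.
With no repressor bound, *fenM* is transcribed.
So FenM is produced and active.
Quinate is absent, so KepH is active.
With repressor KepH bound, *dovZ* is not transcribed.
So DovZ is not produced.
No repressor is bound and FenM is active, so *lomT* is transcribed.
→ *lomT* is ON in A.
Condition B:
ppGpp is absent, so CilG is inactive.
With no repressor bound, *qilJ* is transcribed.
So QilJ is produced and active.
Indole is present, so CilC is inactive.
With no repressor bound, *fenM* is transcribed.
So FenM is produced and active.
Quinate is absent, so KepH is active.
With repressor KepH bound, *dovZ* is not transcribed.
So DovZ is not produced.
With repressor QilJ bound, *lomT* is not transcribed.
→ *lomT* is OFF in B.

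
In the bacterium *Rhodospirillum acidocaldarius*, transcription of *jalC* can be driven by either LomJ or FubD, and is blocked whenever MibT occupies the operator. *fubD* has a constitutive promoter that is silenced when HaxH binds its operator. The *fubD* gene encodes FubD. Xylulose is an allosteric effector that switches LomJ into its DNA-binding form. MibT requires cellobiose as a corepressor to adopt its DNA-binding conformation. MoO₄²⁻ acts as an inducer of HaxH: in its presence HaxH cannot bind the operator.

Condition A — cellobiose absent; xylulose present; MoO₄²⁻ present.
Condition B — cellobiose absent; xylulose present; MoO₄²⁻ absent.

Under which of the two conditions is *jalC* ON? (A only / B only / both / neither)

both

Condition A:
Cellobiose is absent, so MibT is inactive.
Xylulose is present, so LomJ is active.
MoO₄²⁻ is present, so HaxH is inactive.
With no repressor bound, *fubD* is transcribed.
So FubD is produced and active.
Activator LomJ is present, so *jalC* is transcribed.
→ *jalC* is ON in A.
Condition B:
Cellobiose is absent, so MibT is inactive.
Xylulose is present, so LomJ is active.
MoO₄²⁻ is absent, so HaxH is active.
With repressor HaxH bound, *fubD* is not transcribed.
So FubD is not produced.
Activator LomJ is present, so *jalC* is transcribed.
→ *jalC* is ON in B.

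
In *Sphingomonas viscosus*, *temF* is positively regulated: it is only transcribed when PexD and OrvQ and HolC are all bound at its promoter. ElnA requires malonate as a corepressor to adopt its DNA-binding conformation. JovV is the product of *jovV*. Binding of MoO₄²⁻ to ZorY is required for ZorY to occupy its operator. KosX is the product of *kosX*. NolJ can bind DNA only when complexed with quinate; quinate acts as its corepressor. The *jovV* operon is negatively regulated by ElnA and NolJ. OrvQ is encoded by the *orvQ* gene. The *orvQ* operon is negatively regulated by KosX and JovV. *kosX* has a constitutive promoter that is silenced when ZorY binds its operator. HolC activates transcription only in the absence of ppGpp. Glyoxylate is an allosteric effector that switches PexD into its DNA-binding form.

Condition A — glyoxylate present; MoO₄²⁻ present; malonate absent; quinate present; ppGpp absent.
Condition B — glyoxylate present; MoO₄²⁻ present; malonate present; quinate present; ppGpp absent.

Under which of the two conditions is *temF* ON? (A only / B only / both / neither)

Condition A:
Glyoxylate is present, so PexD is active.
MoO₄²⁻ is present, so ZorY is active.
With repressor ZorY bound, *kosX* is not transcribed.
So KosX is not produced.
Malonate is absent, so ElnA is inactive.
Quinate is present, so NolJ is active.
With repressor NolJ bound, *jovV* is not transcribed.
So JovV is not produced.
With no repressor bound, *orvQ* is transcribed.
So OrvQ is produced and active.
ppGpp is absent, so HolC is active.
No repressor is bound and PexD and OrvQ and HolC are active, so *temF* is transcribed.
→ *temF* is ON in A.
Condition B:
Glyoxylate is present, so PexD is active.
MoO₄²⁻ is present, so ZorY is active.
With repressor ZorY bound, *kosX* is not transcribed.
So KosX is not produced.
Malonate is present, so ElnA is active.
Quinate is present, so NolJ is active.
With repressor ElnA bound, *jovV* is not transcribed.
So JovV is not produced.
With no repressor bound, *orvQ* is transcribed.
So OrvQ is produced and active.
ppGpp is absent, so HolC is active.
No repressor is bound and PexD and OrvQ and HolC are active, so *temF* is transcribed.
→ *temF* is ON in B.

both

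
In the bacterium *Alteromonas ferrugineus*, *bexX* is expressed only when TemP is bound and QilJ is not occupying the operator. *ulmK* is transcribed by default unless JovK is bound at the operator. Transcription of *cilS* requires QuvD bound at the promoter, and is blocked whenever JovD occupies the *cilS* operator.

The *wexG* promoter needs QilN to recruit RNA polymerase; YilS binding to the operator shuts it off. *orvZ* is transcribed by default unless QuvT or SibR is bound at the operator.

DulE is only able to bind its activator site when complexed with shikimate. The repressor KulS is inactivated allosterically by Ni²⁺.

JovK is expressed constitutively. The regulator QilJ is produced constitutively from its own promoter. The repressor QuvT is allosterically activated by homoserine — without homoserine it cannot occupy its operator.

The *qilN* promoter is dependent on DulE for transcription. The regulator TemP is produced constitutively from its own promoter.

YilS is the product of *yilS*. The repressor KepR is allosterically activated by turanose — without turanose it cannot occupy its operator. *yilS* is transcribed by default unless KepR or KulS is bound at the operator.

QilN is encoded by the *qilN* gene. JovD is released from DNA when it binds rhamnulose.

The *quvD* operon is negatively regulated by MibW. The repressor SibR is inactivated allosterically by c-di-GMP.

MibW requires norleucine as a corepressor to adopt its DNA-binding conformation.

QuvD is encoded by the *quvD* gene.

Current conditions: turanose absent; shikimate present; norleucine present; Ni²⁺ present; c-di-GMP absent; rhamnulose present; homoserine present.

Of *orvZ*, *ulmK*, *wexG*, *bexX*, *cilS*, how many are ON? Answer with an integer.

Homoserine is present, so QuvT is active.
c-di-GMP is absent, so SibR is active.
With repressor QuvT bound, *orvZ* is not transcribed.
→ *orvZ* is OFF.
JovK is produced constitutively and is active.
With repressor JovK bound, *ulmK* is not transcribed.
→ *ulmK* is OFF.
Shikimate is present, so DulE is active.
No repressor is bound and DulE is active, so *qilN* is transcribed.
So QilN is produced and active.
Turanose is absent, so KepR is inactive.
Ni²⁺ is present, so KulS is inactive.
With no repressor bound, *yilS* is transcribed.
So YilS is produced and active.
With repressor YilS bound, *wexG* is not transcribed.
→ *wexG* is OFF.
QilJ is produced constitutively and is active.
TemP is produced constitutively and is active.
With repressor QilJ bound, *bexX* is not transcribed.
→ *bexX* is OFF.
Rhamnulose is present, so JovD is inactive.
Norleucine is present, so MibW is active.
With repressor MibW bound, *quvD* is not transcribed.
So QuvD is not produced.
Required activator QuvD is absent, so *cilS* is not transcribed.
→ *cilS* is OFF.
0 of the 5 genes are transcribed.

0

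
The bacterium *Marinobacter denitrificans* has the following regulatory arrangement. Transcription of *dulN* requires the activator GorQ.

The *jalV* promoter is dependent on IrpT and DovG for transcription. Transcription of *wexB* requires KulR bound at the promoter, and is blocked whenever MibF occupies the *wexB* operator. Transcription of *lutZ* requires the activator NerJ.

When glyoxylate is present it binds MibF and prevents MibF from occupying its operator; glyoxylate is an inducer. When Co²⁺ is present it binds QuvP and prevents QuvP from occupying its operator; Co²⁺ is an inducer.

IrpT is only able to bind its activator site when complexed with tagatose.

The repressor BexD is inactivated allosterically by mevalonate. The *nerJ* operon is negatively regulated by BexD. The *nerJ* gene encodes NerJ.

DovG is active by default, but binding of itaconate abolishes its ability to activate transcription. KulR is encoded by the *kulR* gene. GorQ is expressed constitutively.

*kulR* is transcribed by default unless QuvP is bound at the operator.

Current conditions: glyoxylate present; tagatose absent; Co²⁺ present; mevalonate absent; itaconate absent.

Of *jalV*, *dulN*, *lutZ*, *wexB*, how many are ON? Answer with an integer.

2

Tagatose is absent, so IrpT is inactive.
Itaconate is absent, so DovG is active.
Required activator IrpT is absent, so *jalV* is not transcribed.
→ *jalV* is OFF.
GorQ is produced constitutively and is active.
No repressor is bound and GorQ is active, so *dulN* is transcribed.
→ *dulN* is ON.
Mevalonate is absent, so BexD is active.
With repressor BexD bound, *nerJ* is not transcribed.
So NerJ is not produced.
Required activator NerJ is absent, so *lutZ* is not transcribed.
→ *lutZ* is OFF.
Co²⁺ is present, so QuvP is inactive.
With no repressor bound, *kulR* is transcribed.
So KulR is produced and active.
Glyoxylate is present, so MibF is inactive.
No repressor is bound and KulR is active, so *wexB* is transcribed.
→ *wexB* is ON.
2 of the 4 genes are transcribed.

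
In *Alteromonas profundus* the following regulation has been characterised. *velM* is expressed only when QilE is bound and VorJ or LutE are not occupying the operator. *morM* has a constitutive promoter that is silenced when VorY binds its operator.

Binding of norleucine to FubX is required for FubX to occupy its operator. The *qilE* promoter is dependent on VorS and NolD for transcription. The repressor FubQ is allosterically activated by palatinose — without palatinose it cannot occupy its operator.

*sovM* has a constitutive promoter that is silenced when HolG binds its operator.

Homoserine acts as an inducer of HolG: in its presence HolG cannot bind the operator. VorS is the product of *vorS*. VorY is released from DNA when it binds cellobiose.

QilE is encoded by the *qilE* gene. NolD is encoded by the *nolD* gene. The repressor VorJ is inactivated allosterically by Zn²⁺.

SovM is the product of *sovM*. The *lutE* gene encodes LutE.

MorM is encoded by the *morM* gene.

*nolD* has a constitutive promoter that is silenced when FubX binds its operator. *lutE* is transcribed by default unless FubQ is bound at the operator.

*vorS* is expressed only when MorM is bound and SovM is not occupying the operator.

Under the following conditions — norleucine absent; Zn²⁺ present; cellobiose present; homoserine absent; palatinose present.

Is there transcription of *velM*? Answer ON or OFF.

Zn²⁺ is present, so VorJ is inactive.
Homoserine is absent, so HolG is active.
With repressor HolG bound, *sovM* is not transcribed.
So SovM is not produced.
Cellobiose is present, so VorY is inactive.
With no repressor bound, *morM* is transcribed.
So MorM is produced and active.
No repressor is bound and MorM is active, so *vorS* is transcribed.
So VorS is produced and active.
Norleucine is absent, so FubX is inactive.
With no repressor bound, *nolD* is transcribed.
So NolD is produced and active.
No repressor is bound and VorS and NolD are active, so *qilE* is transcribed.
So QilE is produced and active.
Palatinose is present, so FubQ is active.
With repressor FubQ bound, *lutE* is not transcribed.
So LutE is not produced.
No repressor is bound and QilE is active, so *velM* is transcribed.

ON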